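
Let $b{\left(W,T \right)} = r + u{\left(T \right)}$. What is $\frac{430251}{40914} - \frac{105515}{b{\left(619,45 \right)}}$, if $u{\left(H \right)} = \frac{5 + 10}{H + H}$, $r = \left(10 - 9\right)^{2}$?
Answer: $- \frac{8633077501}{95466} \approx -90431.0$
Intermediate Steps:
$r = 1$ ($r = 1^{2} = 1$)
$u{\left(H \right)} = \frac{15}{2 H}$
$b{\left(W,T \right)} = 1 + \frac{15}{2 T}$
$\frac{430251}{40914} - \frac{105515}{b{\left(619,45 \right)}} = \frac{430251}{40914} - \frac{105515}{\frac{1}{45} \left(\frac{15}{2} + 45\right)} = 430251 \cdot \frac{1}{40914} - \frac{105515}{\frac{1}{45} \cdot \frac{105}{2}} = \frac{143417}{13638} - \frac{105515}{\frac{7}{6}} = \frac{143417}{13638} - \frac{633090}{7} = - \frac{8633077501}{95466}$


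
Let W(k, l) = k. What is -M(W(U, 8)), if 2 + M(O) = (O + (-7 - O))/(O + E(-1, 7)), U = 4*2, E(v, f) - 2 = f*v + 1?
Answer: 15/4 ≈ 3.7500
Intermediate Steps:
E(v, f) = 3 + f*v (E(v, f) = 2 + (f*v + 1) = 2 + (1 + f*v) = 3 + f*v)
U = 8
M(O) = -2 - 7/(-4 + O) (M(O) = -2 + (O + (-7 - O))/(O + (3 + 7*(-1))) = -2 - 7/(O + (3 - 7)) = -2 - 7/(O - 4) = -2 - 7/(-4 + O))
-M(W(U, 8)) = -(1 - 2*8)/(-4 + 8) = -(1 - 16)/4 = -(-15)/4 = -1*(-15/4) = 15/4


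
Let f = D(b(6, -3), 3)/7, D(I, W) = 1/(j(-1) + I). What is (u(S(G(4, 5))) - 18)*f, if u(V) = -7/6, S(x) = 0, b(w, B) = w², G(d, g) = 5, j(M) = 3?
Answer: -115/1638 ≈ -0.070208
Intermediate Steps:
D(I, W) = 1/(3 + I)
u(V) = -7/6 (u(V) = -7*⅙ = -7/6)
f = 1/273 (f = 1/((3 + 6²)*7) = (⅐)/(3 + 36) = (⅐)/39 = (1/39)*(⅐) = 1/273 ≈ 0.0036630)
(u(S(G(4, 5))) - 18)*f = (-7/6 - 18)*(1/273) = -115/6*1/273 = -115/1638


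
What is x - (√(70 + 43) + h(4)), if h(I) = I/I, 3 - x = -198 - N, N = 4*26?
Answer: 304 - √113 ≈ 293.37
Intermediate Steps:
N = 104
x = 305 (x = 3 - (-198 - 1*104) = 3 - (-198 - 104) = 3 - 1*(-302) = 3 + 302 = 305)
h(I) = 1
x - (√(70 + 43) + h(4)) = 305 - (√(70 + 43) + 1) = 305 - (√113 + 1) = 305 - (1 + √113) = 305 + (-1 - √113) = 304 - √113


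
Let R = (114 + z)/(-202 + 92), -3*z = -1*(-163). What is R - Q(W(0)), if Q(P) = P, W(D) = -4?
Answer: 1141/330 ≈ 3.4576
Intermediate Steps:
z = -163/3 (z = -(-1)*(-163)/3 = -⅓*163 = -163/3 ≈ -54.333)
R = -179/330 (R = (114 - 163/3)/(-202 + 92) = (179/3)/(-110) = (179/3)*(-1/110) = -179/330 ≈ -0.54242)
R - Q(W(0)) = -179/330 - 1*(-4) = -179/330 + 4 = 1141/330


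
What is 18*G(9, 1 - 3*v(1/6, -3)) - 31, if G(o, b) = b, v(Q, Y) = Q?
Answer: -22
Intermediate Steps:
18*G(9, 1 - 3*v(1/6, -3)) - 31 = 18*(1 - 3/6) - 31 = 18*(1 - 3*⅙) - 31 = 18*(1 - ½) - 31 = 18*(½) - 31 = 9 - 31 = -22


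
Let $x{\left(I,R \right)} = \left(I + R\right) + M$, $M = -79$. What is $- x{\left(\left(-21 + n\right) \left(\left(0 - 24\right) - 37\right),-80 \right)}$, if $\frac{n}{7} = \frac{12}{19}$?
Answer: $- \frac{16194}{19} \approx -852.32$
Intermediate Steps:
$n = \frac{84}{19}$ ($n = 7 \cdot \frac{12}{19} = \frac{84}{19} \approx 4.4211$)
$x{\left(I,R \right)} = -79 + I + R$ ($x{\left(I,R \right)} = \left(I + R\right) - 79 = -79 + I + R$)
$- x{\left(\left(-21 + n\right) \left(\left(0 - 24\right) - 37\right),-80 \right)} = - (-79 + \left(-21 + \frac{84}{19}\right) \left(\left(0 - 24\right) - 37\right) - 80) = - (-79 - \frac{315 \left(-24 - 37\right)}{19} - 80) = - (-79 - - \frac{19215}{19} - 80) = - (-79 + \frac{19215}{19} - 80) = \left(-1\right) \frac{16194}{19} = - \frac{16194}{19}$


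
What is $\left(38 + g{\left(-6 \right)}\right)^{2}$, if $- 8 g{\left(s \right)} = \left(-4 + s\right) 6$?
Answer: $\frac{8281}{4} \approx 2070.3$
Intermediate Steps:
$g{\left(s \right)} = 3 - \frac{3 s}{4}$ ($g{\left(s \right)} = - \frac{\left(-4 + s\right) 6}{8} = - \frac{-24 + 6 s}{8} = 3 - \frac{3 s}{4}$)
$\left(38 + g{\left(-6 \right)}\right)^{2} = \left(38 + \left(3 - - \frac{9}{2}\right)\right)^{2} = \left(38 + \left(3 + \frac{9}{2}\right)\right)^{2} = \left(38 + \frac{15}{2}\right)^{2} = \left(\frac{91}{2}\right)^{2} = \frac{8281}{4}$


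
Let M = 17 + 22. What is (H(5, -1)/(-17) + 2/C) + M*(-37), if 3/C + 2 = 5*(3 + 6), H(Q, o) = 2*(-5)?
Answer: -72101/51 ≈ -1413.7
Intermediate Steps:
H(Q, o) = -10
C = 3/43 (C = 3/(-2 + 5*(3 + 6)) = 3/(-2 + 5*9) = 3/(-2 + 45) = 3/43 ≈ 0.069767)
M = 39
(H(5, -1)/(-17) + 2/C) + M*(-37) = (-10/(-17) + 2/(3/43)) + 39*(-37) = (-10*(-1/17) + 2*(43/3)) - 1443 = (10/17 + 86/3) - 1443 = 1492/51 - 1443 = -72101/51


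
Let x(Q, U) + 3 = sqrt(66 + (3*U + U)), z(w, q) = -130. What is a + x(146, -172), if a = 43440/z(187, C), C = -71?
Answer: -4383/13 + I*sqrt(622) ≈ -337.15 + 24.94*I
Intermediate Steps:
x(Q, U) = -3 + sqrt(66 + 4*U) (x(Q, U) = -3 + sqrt(66 + (3*U + U)) = -3 + sqrt(66 + 4*U))
a = -4344/13 (a = 43440/(-130) = 43440*(-1/130) = -4344/13 ≈ -334.15)
a + x(146, -172) = -4344/13 + (-3 + sqrt(66 + 4*(-172))) = -4344/13 + (-3 + sqrt(66 - 688)) = -4344/13 + (-3 + sqrt(-622)) = -4344/13 + (-3 + I*sqrt(622)) = -4383/13 + I*sqrt(622)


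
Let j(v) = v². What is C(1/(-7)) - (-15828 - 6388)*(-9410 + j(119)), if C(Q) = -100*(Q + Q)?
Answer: 738837712/7 ≈ 1.0555e+8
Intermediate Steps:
C(Q) = -200*Q
C(1/(-7)) - (-15828 - 6388)*(-9410 + j(119)) = -200/(-7) - (-15828 - 6388)*(-9410 + 119²) = -200*(-⅐) - (-22216)*(-9410 + 14161) = 200/7 - (-22216)*4751 = 200/7 - 1*(-105548216) = 200/7 + 105548216 = 738837712/7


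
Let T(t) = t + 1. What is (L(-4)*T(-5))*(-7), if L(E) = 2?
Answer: 56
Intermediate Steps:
T(t) = 1 + t
(L(-4)*T(-5))*(-7) = (2*(1 - 5))*(-7) = (2*(-4))*(-7) = -8*(-7) = 56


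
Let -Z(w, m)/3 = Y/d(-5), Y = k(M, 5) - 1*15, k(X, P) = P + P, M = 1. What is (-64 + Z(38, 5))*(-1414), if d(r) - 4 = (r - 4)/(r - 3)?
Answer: 3540656/41 ≈ 86358.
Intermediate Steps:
k(X, P) = 2*P
Y = -5 (Y = 2*5 - 1*15 = 10 - 15 = -5)
d(r) = 4 + (-4 + r)/(-3 + r) (d(r) = 4 + (r - 4)/(r - 3) = 4 + (-4 + r)/(-3 + r))
Z(w, m) = 120/41 (Z(w, m) = -(-15)/((-16 + 5*(-5))/(-3 - 5)) = -(-15)/((-16 - 25)/(-8)) = -(-15)/((-1/8*(-41))) = -(-15)/41/8 = -(-15)*8/41 = -3*(-40/41) = 120/41)
(-64 + Z(38, 5))*(-1414) = (-64 + 120/41)*(-1414) = -2504/41*(-1414) = 3540656/41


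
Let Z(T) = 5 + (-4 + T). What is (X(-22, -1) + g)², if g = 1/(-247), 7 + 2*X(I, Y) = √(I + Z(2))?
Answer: 918595/122018 - 1731*I*√19/494 ≈ 7.5284 - 15.274*I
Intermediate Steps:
Z(T) = 1 + T
X(I, Y) = -7/2 + √(3 + I)/2 (X(I, Y) = -7/2 + √(I + (1 + 2))/2 = -7/2 + √(I + 3)/2 = -7/2 + √(3 + I)/2)
g = -1/247 ≈ -0.0040486
(X(-22, -1) + g)² = ((-7/2 + √(3 - 22)/2) - 1/247)² = ((-7/2 + √(-19)/2) - 1/247)² = ((-7/2 + (I*√19)/2) - 1/247)² = ((-7/2 + I*√19/2) - 1/247)² = (-1731/494 + I*√19/2)²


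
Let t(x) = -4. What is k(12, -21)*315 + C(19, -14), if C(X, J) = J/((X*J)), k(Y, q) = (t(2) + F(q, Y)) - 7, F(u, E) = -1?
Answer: -71819/19 ≈ -3779.9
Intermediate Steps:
k(Y, q) = -12 (k(Y, q) = (-4 - 1) - 7 = -5 - 7 = -12)
C(X, J) = 1/X (C(X, J) = J/((J*X)) = J*(1/(J*X)) = 1/X)
k(12, -21)*315 + C(19, -14) = -12*315 + 1/19 = -3780 + 1/19 = -71819/19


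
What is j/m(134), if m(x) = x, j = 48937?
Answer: 48937/134 ≈ 365.20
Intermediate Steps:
j/m(134) = 48937/134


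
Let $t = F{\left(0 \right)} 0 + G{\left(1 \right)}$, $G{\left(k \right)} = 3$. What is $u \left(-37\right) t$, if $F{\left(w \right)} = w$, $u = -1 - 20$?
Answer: $2331$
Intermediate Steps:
$u = -21$ ($u = -1 - 20 = -21$)
$t = 3$ ($t = 0 \cdot 0 + 3 = 0 + 3 = 3$)
$u \left(-37\right) t = \left(-21\right) \left(-37\right) 3 = 777 \cdot 3 = 2331$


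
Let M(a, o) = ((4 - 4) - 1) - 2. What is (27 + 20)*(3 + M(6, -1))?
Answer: 0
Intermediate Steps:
M(a, o) = -3 (M(a, o) = (0 - 1) - 2 = -1 - 2 = -3)
(27 + 20)*(3 + M(6, -1)) = (27 + 20)*(3 - 3) = 47*0 = 0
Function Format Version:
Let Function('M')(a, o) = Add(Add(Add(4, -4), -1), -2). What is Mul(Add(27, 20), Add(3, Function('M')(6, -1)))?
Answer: 0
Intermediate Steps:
Function('M')(a, o) = -3 (Function('M')(a, o) = Add(Add(0, -1), -2) = Add(-1, -2) = -3)
Mul(Add(27, 20), Add(3, Function('M')(6, -1))) = Mul(Add(27, 20), Add(3, -3)) = Mul(47, 0) = 0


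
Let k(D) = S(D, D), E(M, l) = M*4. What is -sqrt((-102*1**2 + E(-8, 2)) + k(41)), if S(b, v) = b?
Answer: -I*sqrt(93) ≈ -9.6436*I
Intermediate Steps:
E(M, l) = 4*M
k(D) = D
-sqrt((-102*1**2 + E(-8, 2)) + k(41)) = -sqrt((-102*1**2 + 4*(-8)) + 41) = -sqrt((-102*1 - 32) + 41) = -sqrt((-102 - 32) + 41) = -sqrt(-134 + 41) = -sqrt(-93) = -I*sqrt(93)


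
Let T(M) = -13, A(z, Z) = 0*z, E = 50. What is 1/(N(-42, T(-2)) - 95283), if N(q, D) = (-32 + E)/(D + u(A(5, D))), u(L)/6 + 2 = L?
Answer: -25/2382093 ≈ -1.0495e-5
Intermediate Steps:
A(z, Z) = 0
u(L) = -12 + 6*L
N(q, D) = 18/(-12 + D) (N(q, D) = (-32 + 50)/(D + (-12 + 6*0)) = 18/(D + (-12 + 0)) = 18/(D - 12) = 18/(-12 + D))
1/(N(-42, T(-2)) - 95283) = 1/(18/(-12 - 13) - 95283) = 1/(18/(-25) - 95283) = 1/(18*(-1/25) - 95283) = 1/(-18/25 - 95283) = 1/(-2382093/25) = -25/2382093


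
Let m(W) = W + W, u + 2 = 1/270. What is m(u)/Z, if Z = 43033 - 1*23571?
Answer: -539/2627370 ≈ -0.00020515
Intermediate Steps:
u = -539/270 (u = -2 + 1/270 = -539/270 ≈ -1.9963)
m(W) = 2*W
Z = 19462 (Z = 43033 - 23571 = 19462)
m(u)/Z = (2*(-539/270))/19462 = -539/135*1/19462 = -539/2627370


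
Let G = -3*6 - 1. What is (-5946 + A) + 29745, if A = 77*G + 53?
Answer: 22389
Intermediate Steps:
G = -19 (G = -18 - 1 = -19)
A = -1410 (A = 77*(-19) + 53 = -1463 + 53 = -1410)
(-5946 + A) + 29745 = (-5946 - 1410) + 29745 = -7356 + 29745 = 22389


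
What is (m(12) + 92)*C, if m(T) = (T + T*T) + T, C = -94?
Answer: -24440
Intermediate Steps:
m(T) = T² + 2*T (m(T) = (T + T²) + T = T² + 2*T)
(m(12) + 92)*C = (12*(2 + 12) + 92)*(-94) = (12*14 + 92)*(-94) = (168 + 92)*(-94) = 260*(-94) = -24440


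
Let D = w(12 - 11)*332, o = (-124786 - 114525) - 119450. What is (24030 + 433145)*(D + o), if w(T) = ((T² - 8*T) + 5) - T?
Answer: -164471906475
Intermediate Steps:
o = -358761 (o = -239311 - 119450 = -358761)
w(T) = 5 + T² - 9*T (w(T) = (5 + T² - 8*T) - T = 5 + T² - 9*T)
D = -996 (D = (5 + (12 - 11)² - 9*(12 - 11))*332 = (5 + 1² - 9*1)*332 = (5 + 1 - 9)*332 = -3*332 = -996)
(24030 + 433145)*(D + o) = (24030 + 433145)*(-996 - 358761) = 457175*(-359757) = -164471906475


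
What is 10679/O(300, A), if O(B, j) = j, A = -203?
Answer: -10679/203 ≈ -52.606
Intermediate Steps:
10679/O(300, A) = 10679/(-203) = 10679*(-1/203) = -10679/203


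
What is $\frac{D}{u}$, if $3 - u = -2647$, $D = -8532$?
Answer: $- \frac{4266}{1325} \approx -3.2196$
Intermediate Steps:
$u = 2650$ ($u = 3 - -2647 = 3 + 2647 = 2650$)
$\frac{D}{u} = - \frac{8532}{2650} = \left(-8532\right) \frac{1}{2650} = - \frac{4266}{1325}$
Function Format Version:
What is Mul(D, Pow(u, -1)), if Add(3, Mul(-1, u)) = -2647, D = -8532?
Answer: Rational(-4266, 1325) ≈ -3.2196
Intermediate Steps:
u = 2650 (u = Add(3, Mul(-1, -2647)) = Add(3, 2647) = 2650)
Mul(D, Pow(u, -1)) = Mul(-8532, Pow(2650, -1)) = Mul(-8532, Rational(1, 2650)) = Rational(-4266, 1325)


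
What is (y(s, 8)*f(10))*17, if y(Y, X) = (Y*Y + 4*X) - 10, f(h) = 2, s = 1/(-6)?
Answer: 13481/18 ≈ 748.94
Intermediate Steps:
s = -⅙ ≈ -0.16667
y(Y, X) = -10 + Y² + 4*X (y(Y, X) = (Y² + 4*X) - 10 = -10 + Y² + 4*X)
(y(s, 8)*f(10))*17 = ((-10 + (-⅙)² + 4*8)*2)*17 = ((-10 + 1/36 + 32)*2)*17 = ((793/36)*2)*17 = (793/18)*17 = 13481/18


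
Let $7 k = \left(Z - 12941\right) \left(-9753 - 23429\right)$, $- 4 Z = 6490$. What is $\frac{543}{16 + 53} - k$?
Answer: $- \frac{1587808292}{23} \approx -6.9035 \cdot 10^{7}$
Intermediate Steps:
$Z = - \frac{3245}{2}$ ($Z = \left(- \frac{1}{4}\right) 6490 = - \frac{3245}{2} \approx -1622.5$)
$k = 69035151$ ($k = \frac{\left(- \frac{3245}{2} - 12941\right) \left(-9753 - 23429\right)}{7} = \frac{\left(- \frac{29127}{2}\right) \left(-33182\right)}{7} = \frac{1}{7} \cdot 483246057 = 69035151$)
$\frac{543}{16 + 53} - k = \frac{543}{16 + 53} - 69035151 = \frac{543}{69} - 69035151 = 543 \cdot \frac{1}{69} - 69035151 = \frac{181}{23} - 69035151 = - \frac{1587808292}{23}$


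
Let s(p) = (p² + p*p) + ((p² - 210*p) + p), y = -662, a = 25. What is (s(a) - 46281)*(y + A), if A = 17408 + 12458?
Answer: -1449423724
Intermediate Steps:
A = 29866
s(p) = -209*p + 3*p² (s(p) = (p² + p²) + (p² - 209*p) = 2*p² + (p² - 209*p) = -209*p + 3*p²)
(s(a) - 46281)*(y + A) = (25*(-209 + 3*25) - 46281)*(-662 + 29866) = (25*(-209 + 75) - 46281)*29204 = (25*(-134) - 46281)*29204 = (-3350 - 46281)*29204 = -49631*29204 = -1449423724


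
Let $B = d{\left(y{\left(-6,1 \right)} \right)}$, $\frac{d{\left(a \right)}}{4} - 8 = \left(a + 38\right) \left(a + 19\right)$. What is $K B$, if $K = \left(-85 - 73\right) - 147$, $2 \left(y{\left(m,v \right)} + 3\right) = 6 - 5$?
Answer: $-724375$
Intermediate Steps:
$y{\left(m,v \right)} = - \frac{5}{2}$ ($y{\left(m,v \right)} = -3 + \frac{6 - 5}{2} = -3 + \frac{1}{2} \cdot 1 = -3 + \frac{1}{2} = - \frac{5}{2}$)
$d{\left(a \right)} = 32 + 4 \left(19 + a\right) \left(38 + a\right)$ ($d{\left(a \right)} = 32 + 4 \left(a + 38\right) \left(a + 19\right) = 32 + 4 \left(38 + a\right) \left(19 + a\right) = 32 + 4 \left(19 + a\right) \left(38 + a\right)$)
$B = 2375$ ($B = 2920 + 4 \left(- \frac{5}{2}\right)^{2} + 228 \left(- \frac{5}{2}\right) = 2920 + 4 \cdot \frac{25}{4} - 570 = 2920 + 25 - 570 = 2375$)
$K = -305$ ($K = \left(-85 - 73\right) - 147 = -158 - 147 = -305$)
$K B = \left(-305\right) 2375 = -724375$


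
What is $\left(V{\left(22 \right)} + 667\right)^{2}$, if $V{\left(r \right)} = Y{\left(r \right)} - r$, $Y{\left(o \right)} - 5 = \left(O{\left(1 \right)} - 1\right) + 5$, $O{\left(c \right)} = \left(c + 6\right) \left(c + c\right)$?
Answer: $446224$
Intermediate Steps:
$O{\left(c \right)} = 2 c \left(6 + c\right)$ ($O{\left(c \right)} = \left(6 + c\right) 2 c = 2 c \left(6 + c\right)$)
$Y{\left(o \right)} = 23$ ($Y{\left(o \right)} = 5 - \left(-4 - 2 \left(6 + 1\right)\right) = 5 + \left(\left(2 \cdot 1 \cdot 7 - 1\right) + 5\right) = 5 + \left(\left(14 - 1\right) + 5\right) = 5 + \left(13 + 5\right) = 5 + 18 = 23$)
$V{\left(r \right)} = 23 - r$
$\left(V{\left(22 \right)} + 667\right)^{2} = \left(\left(23 - 22\right) + 667\right)^{2} = \left(1 + 667\right)^{2} = 668^{2} = 446224$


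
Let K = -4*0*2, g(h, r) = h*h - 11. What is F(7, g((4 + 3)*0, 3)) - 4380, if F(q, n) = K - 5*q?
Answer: -4415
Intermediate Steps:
g(h, r) = -11 + h² (g(h, r) = h² - 11 = -11 + h²)
K = 0 (K = 0*2 = 0)
F(q, n) = -5*q (F(q, n) = 0 - 5*q = -5*q)
F(7, g((4 + 3)*0, 3)) - 4380 = -5*7 - 4380 = -35 - 4380 = -4415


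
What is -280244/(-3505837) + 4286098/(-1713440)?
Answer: -7273089837333/3003520674640 ≈ -2.4215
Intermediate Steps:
-280244/(-3505837) + 4286098/(-1713440) = -280244*(-1/3505837) + 4286098*(-1/1713440) = 280244/3505837 - 2143049/856720 = -7273089837333/3003520674640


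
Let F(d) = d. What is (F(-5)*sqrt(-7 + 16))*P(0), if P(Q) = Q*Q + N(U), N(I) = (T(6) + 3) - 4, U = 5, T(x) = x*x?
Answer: -525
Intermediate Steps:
T(x) = x**2
N(I) = 35 (N(I) = (6**2 + 3) - 4 = (36 + 3) - 4 = 39 - 4 = 35)
P(Q) = 35 + Q**2 (P(Q) = Q*Q + 35 = Q**2 + 35 = 35 + Q**2)
(F(-5)*sqrt(-7 + 16))*P(0) = (-5*sqrt(-7 + 16))*(35 + 0**2) = (-5*sqrt(9))*(35 + 0) = -5*3*35 = -15*35 = -525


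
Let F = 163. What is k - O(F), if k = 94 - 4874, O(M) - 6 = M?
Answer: -4949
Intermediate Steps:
O(M) = 6 + M
k = -4780
k - O(F) = -4780 - (6 + 163) = -4780 - 1*169 = -4780 - 169 = -4949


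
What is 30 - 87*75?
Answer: -6495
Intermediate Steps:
30 - 87*75 = 30 - 6525 = -6495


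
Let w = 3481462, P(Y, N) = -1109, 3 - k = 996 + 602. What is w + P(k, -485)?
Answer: 3480353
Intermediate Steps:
k = -1595 (k = 3 - (996 + 602) = 3 - 1*1598 = 3 - 1598 = -1595)
w + P(k, -485) = 3481462 - 1109 = 3480353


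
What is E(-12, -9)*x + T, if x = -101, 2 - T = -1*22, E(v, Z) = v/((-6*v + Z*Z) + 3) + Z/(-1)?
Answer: -11404/13 ≈ -877.23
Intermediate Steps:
E(v, Z) = -Z + v/(3 + Z² - 6*v) (E(v, Z) = v/((-6*v + Z²) + 3) + Z*(-1) = v/((Z² - 6*v) + 3) - Z = v/(3 + Z² - 6*v) - Z = -Z + v/(3 + Z² - 6*v))
T = 24 (T = 2 - (-1)*22 = 2 - 1*(-22) = 2 + 22 = 24)
E(-12, -9)*x + T = ((-12 - 1*(-9)³ - 3*(-9) + 6*(-9)*(-12))/(3 + (-9)² - 6*(-12)))*(-101) + 24 = ((-12 - 1*(-729) + 27 + 648)/(3 + 81 + 72))*(-101) + 24 = ((-12 + 729 + 27 + 648)/156)*(-101) + 24 = ((1/156)*1392)*(-101) + 24 = (116/13)*(-101) + 24 = -11716/13 + 24 = -11404/13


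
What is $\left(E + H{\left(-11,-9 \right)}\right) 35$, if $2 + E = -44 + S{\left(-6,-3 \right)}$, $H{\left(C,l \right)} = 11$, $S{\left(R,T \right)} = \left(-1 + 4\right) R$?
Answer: $-1855$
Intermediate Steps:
$S{\left(R,T \right)} = 3 R$
$E = -64$ ($E = -2 + \left(-44 + 3 \left(-6\right)\right) = -2 - 62 = -64$)
$\left(E + H{\left(-11,-9 \right)}\right) 35 = \left(-64 + 11\right) 35 = \left(-53\right) 35 = -1855$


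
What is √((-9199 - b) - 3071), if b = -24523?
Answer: √12253 ≈ 110.69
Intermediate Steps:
√((-9199 - b) - 3071) = √((-9199 - 1*(-24523)) - 3071) = √((-9199 + 24523) - 3071) = √(15324 - 3071) = √12253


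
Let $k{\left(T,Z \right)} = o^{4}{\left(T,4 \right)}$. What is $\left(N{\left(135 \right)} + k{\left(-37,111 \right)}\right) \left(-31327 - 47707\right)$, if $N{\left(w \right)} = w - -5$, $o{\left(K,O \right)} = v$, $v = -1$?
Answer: $-11143794$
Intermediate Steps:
$o{\left(K,O \right)} = -1$
$N{\left(w \right)} = 5 + w$ ($N{\left(w \right)} = w + 5 = 5 + w$)
$k{\left(T,Z \right)} = 1$ ($k{\left(T,Z \right)} = \left(-1\right)^{4} = 1$)
$\left(N{\left(135 \right)} + k{\left(-37,111 \right)}\right) \left(-31327 - 47707\right) = \left(\left(5 + 135\right) + 1\right) \left(-31327 - 47707\right) = \left(140 + 1\right) \left(-79034\right) = 141 \left(-79034\right) = -11143794$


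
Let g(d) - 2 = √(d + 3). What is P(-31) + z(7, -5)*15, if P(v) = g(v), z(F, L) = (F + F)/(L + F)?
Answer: 107 + 2*I*√7 ≈ 107.0 + 5.2915*I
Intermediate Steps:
g(d) = 2 + √(3 + d) (g(d) = 2 + √(d + 3) = 2 + √(3 + d))
z(F, L) = 2*F/(F + L) (z(F, L) = (2*F)/(F + L) = 2*F/(F + L))
P(v) = 2 + √(3 + v)
P(-31) + z(7, -5)*15 = (2 + √(3 - 31)) + (2*7/(7 - 5))*15 = (2 + √(-28)) + (2*7/2)*15 = (2 + 2*I*√7) + (2*7*(½))*15 = (2 + 2*I*√7) + 7*15 = (2 + 2*I*√7) + 105 = 107 + 2*I*√7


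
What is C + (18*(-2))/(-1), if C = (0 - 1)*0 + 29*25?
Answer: 761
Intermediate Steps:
C = 725 (C = -1*0 + 725 = 0 + 725 = 725)
C + (18*(-2))/(-1) = 725 + (18*(-2))/(-1) = 725 - 36*(-1) = 725 + 36 = 761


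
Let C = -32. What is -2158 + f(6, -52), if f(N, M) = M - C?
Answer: -2178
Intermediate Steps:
f(N, M) = 32 + M (f(N, M) = M - 1*(-32) = M + 32 = 32 + M)
-2158 + f(6, -52) = -2158 + (32 - 52) = -2158 - 20 = -2178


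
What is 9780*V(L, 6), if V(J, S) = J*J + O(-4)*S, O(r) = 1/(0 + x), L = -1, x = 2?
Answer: 39120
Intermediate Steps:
O(r) = 1/2 (O(r) = 1/(0 + 2) = 1/2)
V(J, S) = J**2 + S/2 (V(J, S) = J*J + S/2 = J**2 + S/2)
9780*V(L, 6) = 9780*((-1)**2 + (1/2)*6) = 9780*(1 + 3) = 9780*4 = 39120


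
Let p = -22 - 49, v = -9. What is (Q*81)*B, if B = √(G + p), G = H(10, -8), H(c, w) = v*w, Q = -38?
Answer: -3078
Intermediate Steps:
H(c, w) = -9*w
G = 72 (G = -9*(-8) = 72)
p = -71
B = 1 (B = √(72 - 71) = √1 = 1)
(Q*81)*B = -38*81*1 = -3078*1 = -3078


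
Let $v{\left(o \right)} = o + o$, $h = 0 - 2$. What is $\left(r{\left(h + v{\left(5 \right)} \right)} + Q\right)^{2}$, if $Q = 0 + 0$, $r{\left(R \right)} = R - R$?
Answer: $0$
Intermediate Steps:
$h = -2$
$v{\left(o \right)} = 2 o$
$r{\left(R \right)} = 0$
$Q = 0$
$\left(r{\left(h + v{\left(5 \right)} \right)} + Q\right)^{2} = \left(0 + 0\right)^{2} = 0^{2} = 0$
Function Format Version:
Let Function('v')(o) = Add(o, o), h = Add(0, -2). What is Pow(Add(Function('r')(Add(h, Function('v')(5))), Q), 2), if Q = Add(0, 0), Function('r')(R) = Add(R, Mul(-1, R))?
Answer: 0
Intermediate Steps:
h = -2
Function('v')(o) = Mul(2, o)
Function('r')(R) = 0
Q = 0
Pow(Add(Function('r')(Add(h, Function('v')(5))), Q), 2) = Pow(Add(0, 0), 2) = Pow(0, 2) = 0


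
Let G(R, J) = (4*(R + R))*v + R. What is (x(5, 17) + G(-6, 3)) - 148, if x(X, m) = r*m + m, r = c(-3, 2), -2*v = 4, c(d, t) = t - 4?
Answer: -75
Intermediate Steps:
c(d, t) = -4 + t
v = -2 (v = -½*4 = -2)
G(R, J) = -15*R (G(R, J) = (4*(R + R))*(-2) + R = (4*(2*R))*(-2) + R = (8*R)*(-2) + R = -16*R + R = -15*R)
r = -2 (r = -4 + 2 = -2)
x(X, m) = -m (x(X, m) = -2*m + m = -m)
(x(5, 17) + G(-6, 3)) - 148 = (-1*17 - 15*(-6)) - 148 = (-17 + 90) - 148 = 73 - 148 = -75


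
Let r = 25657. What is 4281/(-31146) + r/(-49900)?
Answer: -168789137/259030900 ≈ -0.65162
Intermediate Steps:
4281/(-31146) + r/(-49900) = 4281/(-31146) + 25657/(-49900) = 4281*(-1/31146) + 25657*(-1/49900) = -1427/10382 - 25657/49900 = -168789137/259030900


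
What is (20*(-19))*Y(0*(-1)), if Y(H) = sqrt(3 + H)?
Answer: -380*sqrt(3) ≈ -658.18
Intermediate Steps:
(20*(-19))*Y(0*(-1)) = (20*(-19))*sqrt(3 + 0*(-1)) = -380*sqrt(3 + 0) = -380*sqrt(3)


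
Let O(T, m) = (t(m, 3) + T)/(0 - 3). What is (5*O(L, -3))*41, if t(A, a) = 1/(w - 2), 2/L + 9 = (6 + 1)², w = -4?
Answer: 287/36 ≈ 7.9722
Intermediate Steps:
L = 1/20 (L = 2/(-9 + (6 + 1)²) = 2/(-9 + 7²) = 2/(-9 + 49) = 2/40 = 2*(1/40) = 1/20 ≈ 0.050000)
t(A, a) = -⅙ (t(A, a) = 1/(-4 - 2) = 1/(-6) = -⅙)
O(T, m) = 1/18 - T/3 (O(T, m) = (-⅙ + T)/(0 - 3) = (-⅙ + T)/(-3) = (-⅙ + T)*(-⅓) = 1/18 - T/3)
(5*O(L, -3))*41 = (5*(1/18 - ⅓*1/20))*41 = (5*(1/18 - 1/60))*41 = (5*(7/180))*41 = (7/36)*41 = 287/36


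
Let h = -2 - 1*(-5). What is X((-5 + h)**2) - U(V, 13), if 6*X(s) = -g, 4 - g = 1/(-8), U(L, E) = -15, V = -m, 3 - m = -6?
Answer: 229/16 ≈ 14.313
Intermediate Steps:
m = 9 (m = 3 - 1*(-6) = 3 + 6 = 9)
V = -9 (V = -1*9 = -9)
h = 3 (h = -2 + 5 = 3)
g = 33/8 (g = 4 - 1/(-8) = 4 - 1*(-1/8) = 4 + 1/8 = 33/8 ≈ 4.1250)
X(s) = -11/16 (X(s) = (-1*33/8)/6 = (1/6)*(-33/8) = -11/16)
X((-5 + h)**2) - U(V, 13) = -11/16 - 1*(-15) = -11/16 + 15 = 229/16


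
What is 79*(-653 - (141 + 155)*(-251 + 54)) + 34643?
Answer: 4589704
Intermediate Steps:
79*(-653 - (141 + 155)*(-251 + 54)) + 34643 = 79*(-653 - 296*(-197)) + 34643 = 79*(-653 - 1*(-58312)) + 34643 = 79*(-653 + 58312) + 34643 = 79*57659 + 34643 = 4555061 + 34643 = 4589704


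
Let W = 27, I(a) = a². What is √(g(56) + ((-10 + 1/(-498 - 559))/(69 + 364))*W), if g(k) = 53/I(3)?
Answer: 2*√2481585284885/1373043 ≈ 2.2946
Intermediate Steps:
g(k) = 53/9 (g(k) = 53/(3²) = 53/9)
√(g(56) + ((-10 + 1/(-498 - 559))/(69 + 364))*W) = √(53/9 + ((-10 + 1/(-498 - 559))/(69 + 364))*27) = √(53/9 + ((-10 + 1/(-1057))/433)*27) = √(53/9 + ((-10 - 1/1057)*(1/433))*27) = √(53/9 - 10571/1057*1/433*27) = √(53/9 - 10571/457681*27) = √(53/9 - 285417/457681) = √(21688340/4119129) = 2*√2481585284885/1373043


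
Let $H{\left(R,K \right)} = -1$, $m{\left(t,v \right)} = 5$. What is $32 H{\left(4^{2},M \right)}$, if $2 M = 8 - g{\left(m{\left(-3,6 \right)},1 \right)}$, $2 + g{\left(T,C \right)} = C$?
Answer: $-32$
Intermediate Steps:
$g{\left(T,C \right)} = -2 + C$
$M = \frac{9}{2}$ ($M = \frac{8 - \left(-2 + 1\right)}{2} = \frac{8 - -1}{2} = \frac{8 + 1}{2} = \frac{1}{2} \cdot 9 = \frac{9}{2} \approx 4.5$)
$32 H{\left(4^{2},M \right)} = 32 \left(-1\right) = -32$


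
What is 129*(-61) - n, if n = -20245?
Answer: 12376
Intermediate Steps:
129*(-61) - n = 129*(-61) - 1*(-20245) = -7869 + 20245 = 12376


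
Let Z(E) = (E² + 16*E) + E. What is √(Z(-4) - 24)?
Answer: 2*I*√19 ≈ 8.7178*I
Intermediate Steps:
Z(E) = E² + 17*E
√(Z(-4) - 24) = √(-4*(17 - 4) - 24) = √(-4*13 - 24) = √(-52 - 24) = √(-76) = 2*I*√19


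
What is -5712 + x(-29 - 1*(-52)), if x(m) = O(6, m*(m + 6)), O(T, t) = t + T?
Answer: -5039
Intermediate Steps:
O(T, t) = T + t
x(m) = 6 + m*(6 + m) (x(m) = 6 + m*(m + 6) = 6 + m*(6 + m))
-5712 + x(-29 - 1*(-52)) = -5712 + (6 + (-29 - 1*(-52))*(6 + (-29 - 1*(-52)))) = -5712 + (6 + (-29 + 52)*(6 + (-29 + 52))) = -5712 + (6 + 23*(6 + 23)) = -5712 + (6 + 23*29) = -5712 + (6 + 667) = -5712 + 673 = -5039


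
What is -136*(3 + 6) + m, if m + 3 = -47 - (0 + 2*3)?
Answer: -1280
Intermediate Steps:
m = -56 (m = -3 + (-47 - (0 + 2*3)) = -3 + (-47 - (0 + 6)) = -3 + (-47 - 1*6) = -3 + (-47 - 6) = -3 - 53 = -56)
-136*(3 + 6) + m = -136*(3 + 6) - 56 = -136*9 - 56 = -34*36 - 56 = -1224 - 56 = -1280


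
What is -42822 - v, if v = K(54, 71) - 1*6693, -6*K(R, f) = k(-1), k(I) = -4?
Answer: -108389/3 ≈ -36130.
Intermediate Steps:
K(R, f) = ⅔ (K(R, f) = -⅙*(-4) = ⅔)
v = -20077/3 (v = ⅔ - 1*6693 = ⅔ - 6693 = -20077/3 ≈ -6692.3)
-42822 - v = -42822 - 1*(-20077/3) = -42822 + 20077/3 = -108389/3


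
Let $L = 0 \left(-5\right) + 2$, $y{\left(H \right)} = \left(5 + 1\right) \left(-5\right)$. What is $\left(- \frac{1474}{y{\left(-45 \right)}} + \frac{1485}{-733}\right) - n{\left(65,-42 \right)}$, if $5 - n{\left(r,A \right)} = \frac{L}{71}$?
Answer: $\frac{32892931}{780645} \approx 42.136$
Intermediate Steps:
$y{\left(H \right)} = -30$ ($y{\left(H \right)} = 6 \left(-5\right) = -30$)
$L = 2$ ($L = 0 + 2 = 2$)
$n{\left(r,A \right)} = \frac{353}{71}$ ($n{\left(r,A \right)} = 5 - \frac{2}{71} = \frac{353}{71}$)
$\left(- \frac{1474}{y{\left(-45 \right)}} + \frac{1485}{-733}\right) - n{\left(65,-42 \right)} = \left(- \frac{1474}{-30} + \frac{1485}{-733}\right) - \frac{353}{71} = \left(\left(-1474\right) \left(- \frac{1}{30}\right) + 1485 \left(- \frac{1}{733}\right)\right) - \frac{353}{71} = \left(\frac{737}{15} - \frac{1485}{733}\right) - \frac{353}{71} = \frac{517946}{10995} - \frac{353}{71} = \frac{32892931}{780645}$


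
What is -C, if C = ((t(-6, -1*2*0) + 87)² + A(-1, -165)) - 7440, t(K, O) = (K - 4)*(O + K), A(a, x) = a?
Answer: -14168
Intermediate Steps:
t(K, O) = (-4 + K)*(K + O)
C = 14168 (C = ((((-6)² - 4*(-6) - 4*(-1*2)*0 - 6*(-1*2)*0) + 87)² - 1) - 7440 = (((36 + 24 - (-8)*0 - (-12)*0) + 87)² - 1) - 7440 = (((36 + 24 - 4*0 - 6*0) + 87)² - 1) - 7440 = (((36 + 24 + 0 + 0) + 87)² - 1) - 7440 = ((60 + 87)² - 1) - 7440 = (147² - 1) - 7440 = (21609 - 1) - 7440 = 21608 - 7440 = 14168)
-C = -1*14168 = -14168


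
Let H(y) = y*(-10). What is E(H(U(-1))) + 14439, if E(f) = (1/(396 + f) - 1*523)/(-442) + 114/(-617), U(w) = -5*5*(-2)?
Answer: 409550934513/28362256 ≈ 14440.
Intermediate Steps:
U(w) = 50 (U(w) = -25*(-2) = 50)
H(y) = -10*y
E(f) = 272303/272714 - 1/(442*(396 + f)) (E(f) = (1/(396 + f) - 523)*(-1/442) + 114*(-1/617) = (-523 + 1/(396 + f))*(-1/442) - 114/617 = (523/442 - 1/(442*(396 + f))) - 114/617 = 272303/272714 - 1/(442*(396 + f)))
E(H(U(-1))) + 14439 = (107831371 + 272303*(-10*50))/(272714*(396 - 10*50)) + 14439 = (107831371 + 272303*(-500))/(272714*(396 - 500)) + 14439 = (1/272714)*(107831371 - 136151500)/(-104) + 14439 = (1/272714)*(-1/104)*(-28320129) + 14439 = 28320129/28362256 + 14439 = 409550934513/28362256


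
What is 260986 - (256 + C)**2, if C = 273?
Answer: -18855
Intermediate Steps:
260986 - (256 + C)**2 = 260986 - (256 + 273)**2 = 260986 - 1*529**2 = 260986 - 1*279841 = 260986 - 279841 = -18855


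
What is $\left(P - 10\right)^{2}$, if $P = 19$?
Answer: $81$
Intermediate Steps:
$\left(P - 10\right)^{2} = \left(19 - 10\right)^{2} = 9^{2} = 81$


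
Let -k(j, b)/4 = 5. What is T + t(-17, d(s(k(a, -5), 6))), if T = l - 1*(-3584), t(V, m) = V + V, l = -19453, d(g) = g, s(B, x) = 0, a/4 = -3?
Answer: -15903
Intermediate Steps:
a = -12 (a = 4*(-3) = -12)
k(j, b) = -20 (k(j, b) = -4*5 = -20)
t(V, m) = 2*V
T = -15869 (T = -19453 - 1*(-3584) = -19453 + 3584 = -15869)
T + t(-17, d(s(k(a, -5), 6))) = -15869 + 2*(-17) = -15869 - 34 = -15903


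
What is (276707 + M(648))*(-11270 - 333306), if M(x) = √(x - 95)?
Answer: -95346591232 - 344576*√553 ≈ -9.5355e+10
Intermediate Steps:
M(x) = √(-95 + x)
(276707 + M(648))*(-11270 - 333306) = (276707 + √(-95 + 648))*(-11270 - 333306) = (276707 + √553)*(-344576) = -95346591232 - 344576*√553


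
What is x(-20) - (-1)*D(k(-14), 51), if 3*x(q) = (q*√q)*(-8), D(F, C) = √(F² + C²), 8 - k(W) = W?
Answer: √3085 + 320*I*√5/3 ≈ 55.543 + 238.51*I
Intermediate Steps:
k(W) = 8 - W
D(F, C) = √(C² + F²)
x(q) = -8*q^(3/2)/3 (x(q) = ((q*√q)*(-8))/3 = (q^(3/2)*(-8))/3 = (-8*q^(3/2))/3 = -8*q^(3/2)/3)
x(-20) - (-1)*D(k(-14), 51) = -(-320)*I*√5/3 - (-1)*√(51² + (8 - 1*(-14))²) = -(-320)*I*√5/3 - (-1)*√(2601 + (8 + 14)²) = 320*I*√5/3 - (-1)*√(2601 + 22²) = 320*I*√5/3 - (-1)*√(2601 + 484) = 320*I*√5/3 - (-1)*√3085 = 320*I*√5/3 + √3085 = √3085 + 320*I*√5/3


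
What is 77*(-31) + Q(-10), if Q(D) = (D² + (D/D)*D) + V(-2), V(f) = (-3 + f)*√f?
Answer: -2297 - 5*I*√2 ≈ -2297.0 - 7.0711*I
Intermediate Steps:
V(f) = √f*(-3 + f)
Q(D) = D + D² - 5*I*√2 (Q(D) = (D² + (D/D)*D) + √(-2)*(-3 - 2) = (D² + 1*D) + (I*√2)*(-5) = (D² + D) - 5*I*√2 = (D + D²) - 5*I*√2 = D + D² - 5*I*√2)
77*(-31) + Q(-10) = 77*(-31) + (-10 + (-10)² - 5*I*√2) = -2387 + (-10 + 100 - 5*I*√2) = -2387 + (90 - 5*I*√2) = -2297 - 5*I*√2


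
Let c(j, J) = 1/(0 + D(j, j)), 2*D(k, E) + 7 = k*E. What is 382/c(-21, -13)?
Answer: 82894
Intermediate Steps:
D(k, E) = -7/2 + E*k/2 (D(k, E) = -7/2 + (k*E)/2 = -7/2 + (E*k)/2 = -7/2 + E*k/2)
c(j, J) = 1/(-7/2 + j²/2) (c(j, J) = 1/(0 + (-7/2 + j*j/2)) = 1/(0 + (-7/2 + j²/2)) = 1/(-7/2 + j²/2))
382/c(-21, -13) = 382/(2/(-7 + (-21)²)) = 382/(2/(-7 + 441)) = 382/(2/434) = 382/(2*(1/434)) = 382/(1/217) = 217*382 = 82894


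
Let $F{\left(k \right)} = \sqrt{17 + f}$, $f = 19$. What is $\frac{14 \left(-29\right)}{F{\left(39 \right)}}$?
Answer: $- \frac{203}{3} \approx -67.667$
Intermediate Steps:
$F{\left(k \right)} = 6$ ($F{\left(k \right)} = \sqrt{17 + 19} = \sqrt{36} = 6$)
$\frac{14 \left(-29\right)}{F{\left(39 \right)}} = \frac{14 \left(-29\right)}{6} = \left(-406\right) \frac{1}{6} = - \frac{203}{3}$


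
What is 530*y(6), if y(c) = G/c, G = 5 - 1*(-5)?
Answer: 2650/3 ≈ 883.33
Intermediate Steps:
G = 10 (G = 5 + 5 = 10)
y(c) = 10/c
530*y(6) = 530*(10/6) = 530*(10*(⅙)) = 530*(5/3) = 2650/3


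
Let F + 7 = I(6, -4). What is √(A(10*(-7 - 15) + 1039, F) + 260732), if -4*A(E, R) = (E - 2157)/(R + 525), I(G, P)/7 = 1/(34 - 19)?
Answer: √63078244746902/15554 ≈ 510.62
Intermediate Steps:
I(G, P) = 7/15 (I(G, P) = 7/(34 - 19) = 7/15)
F = -98/15 (F = -7 + 7/15 = -98/15 ≈ -6.5333)
A(E, R) = -(-2157 + E)/(4*(525 + R)) (A(E, R) = -(E - 2157)/(4*(R + 525)) = -(-2157 + E)/(4*(525 + R)))
√(A(10*(-7 - 15) + 1039, F) + 260732) = √((2157 - (10*(-7 - 15) + 1039))/(4*(525 - 98/15)) + 260732) = √((2157 - (10*(-22) + 1039))/(4*(7777/15)) + 260732) = √((¼)*(15/7777)*(2157 - (-220 + 1039)) + 260732) = √((¼)*(15/7777)*(2157 - 1*819) + 260732) = √((¼)*(15/7777)*(2157 - 819) + 260732) = √((¼)*(15/7777)*1338 + 260732) = √(10035/15554 + 260732) = √(4055435563/15554) = √63078244746902/15554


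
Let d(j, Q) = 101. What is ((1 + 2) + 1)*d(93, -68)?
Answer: 404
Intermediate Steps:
((1 + 2) + 1)*d(93, -68) = ((1 + 2) + 1)*101 = (3 + 1)*101 = 4*101 = 404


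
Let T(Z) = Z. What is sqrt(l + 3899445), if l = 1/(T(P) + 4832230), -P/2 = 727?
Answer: sqrt(22749748918072055774)/2415388 ≈ 1974.7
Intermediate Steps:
P = -1454 (P = -2*727 = -1454)
l = 1/4830776 (l = 1/(-1454 + 4832230) = 1/4830776 ≈ 2.0701e-7)
sqrt(l + 3899445) = sqrt(1/4830776 + 3899445) = sqrt(18837345319321/4830776) = sqrt(22749748918072055774)/2415388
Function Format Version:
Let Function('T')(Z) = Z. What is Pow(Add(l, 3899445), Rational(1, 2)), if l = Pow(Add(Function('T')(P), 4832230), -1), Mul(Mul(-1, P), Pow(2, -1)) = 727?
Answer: Mul(Rational(1, 2415388), Pow(22749748918072055774, Rational(1, 2))) ≈ 1974.7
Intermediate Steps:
P = -1454 (P = Mul(-2, 727) = -1454)
l = Rational(1, 4830776) (l = Pow(Add(-1454, 4832230), -1) = Pow(4830776, -1) = Rational(1, 4830776) ≈ 2.0701e-7)
Pow(Add(l, 3899445), Rational(1, 2)) = Pow(Add(Rational(1, 4830776), 3899445), Rational(1, 2)) = Pow(Rational(18837345319321, 4830776), Rational(1, 2)) = Mul(Rational(1, 2415388), Pow(22749748918072055774, Rational(1, 2)))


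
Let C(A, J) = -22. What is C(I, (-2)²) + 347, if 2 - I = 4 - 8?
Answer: 325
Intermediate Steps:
I = 6 (I = 2 - (4 - 8) = 2 - 1*(-4) = 2 + 4 = 6)
C(I, (-2)²) + 347 = -22 + 347 = 325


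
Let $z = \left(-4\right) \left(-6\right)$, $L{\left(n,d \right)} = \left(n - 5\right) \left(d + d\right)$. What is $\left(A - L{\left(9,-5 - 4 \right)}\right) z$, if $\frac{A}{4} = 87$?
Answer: $10080$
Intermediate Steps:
$L{\left(n,d \right)} = 2 d \left(-5 + n\right)$ ($L{\left(n,d \right)} = \left(-5 + n\right) 2 d = 2 d \left(-5 + n\right)$)
$A = 348$ ($A = 4 \cdot 87 = 348$)
$z = 24$
$\left(A - L{\left(9,-5 - 4 \right)}\right) z = \left(348 - 2 \left(-5 - 4\right) \left(-5 + 9\right)\right) 24 = \left(348 - 2 \left(-9\right) 4\right) 24 = \left(348 - -72\right) 24 = \left(348 + 72\right) 24 = 420 \cdot 24 = 10080$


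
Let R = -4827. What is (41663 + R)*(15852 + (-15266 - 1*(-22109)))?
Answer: 835993020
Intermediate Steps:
(41663 + R)*(15852 + (-15266 - 1*(-22109))) = (41663 - 4827)*(15852 + (-15266 - 1*(-22109))) = 36836*(15852 + (-15266 + 22109)) = 36836*(15852 + 6843) = 36836*22695 = 835993020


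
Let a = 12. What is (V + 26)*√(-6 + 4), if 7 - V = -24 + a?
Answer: 45*I*√2 ≈ 63.64*I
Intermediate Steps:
V = 19 (V = 7 - (-24 + 12) = 7 - 1*(-12) = 7 + 12 = 19)
(V + 26)*√(-6 + 4) = (19 + 26)*√(-6 + 4) = 45*√(-2) = 45*(I*√2) = 45*I*√2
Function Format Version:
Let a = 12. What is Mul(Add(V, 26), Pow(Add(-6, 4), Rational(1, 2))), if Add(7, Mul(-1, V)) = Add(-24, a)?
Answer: Mul(45, I, Pow(2, Rational(1, 2))) ≈ Mul(63.640, I)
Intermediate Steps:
V = 19 (V = Add(7, Mul(-1, Add(-24, 12))) = Add(7, Mul(-1, -12)) = Add(7, 12) = 19)
Mul(Add(V, 26), Pow(Add(-6, 4), Rational(1, 2))) = Mul(Add(19, 26), Pow(Add(-6, 4), Rational(1, 2))) = Mul(45, Pow(-2, Rational(1, 2))) = Mul(45, Mul(I, Pow(2, Rational(1, 2)))) = Mul(45, I, Pow(2, Rational(1, 2)))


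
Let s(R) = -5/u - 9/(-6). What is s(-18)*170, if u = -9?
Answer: 3145/9 ≈ 349.44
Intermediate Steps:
s(R) = 37/18 (s(R) = -5/(-9) - 9/(-6) = -5*(-1/9) - 9*(-1/6) = 5/9 + 3/2 = 37/18)
s(-18)*170 = (37/18)*170 = 3145/9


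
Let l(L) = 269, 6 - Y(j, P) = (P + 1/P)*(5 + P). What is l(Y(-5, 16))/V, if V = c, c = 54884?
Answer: 269/54884 ≈ 0.0049012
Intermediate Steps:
Y(j, P) = 6 - (5 + P)*(P + 1/P) (Y(j, P) = 6 - (P + 1/P)*(5 + P) = 6 - (5 + P)*(P + 1/P))
V = 54884
l(Y(-5, 16))/V = 269/54884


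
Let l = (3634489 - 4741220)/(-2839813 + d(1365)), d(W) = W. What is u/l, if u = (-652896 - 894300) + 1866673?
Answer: 47727307984/58249 ≈ 8.1937e+5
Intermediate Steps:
u = 319477 (u = -1547196 + 1866673 = 319477)
l = 58249/149392 (l = (3634489 - 4741220)/(-2839813 + 1365) = -1106731/(-2838448) = -1106731*(-1/2838448) = 58249/149392 ≈ 0.38991)
u/l = 319477/(58249/149392) = 319477*(149392/58249) = 47727307984/58249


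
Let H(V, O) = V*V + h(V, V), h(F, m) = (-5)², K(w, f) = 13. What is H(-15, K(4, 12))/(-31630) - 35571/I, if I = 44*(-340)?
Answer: 112137073/47318480 ≈ 2.3698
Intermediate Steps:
h(F, m) = 25
I = -14960
H(V, O) = 25 + V² (H(V, O) = V*V + 25 = V² + 25 = 25 + V²)
H(-15, K(4, 12))/(-31630) - 35571/I = (25 + (-15)²)/(-31630) - 35571/(-14960) = (25 + 225)*(-1/31630) - 35571*(-1/14960) = 250*(-1/31630) + 35571/14960 = -25/3163 + 35571/14960 = 112137073/47318480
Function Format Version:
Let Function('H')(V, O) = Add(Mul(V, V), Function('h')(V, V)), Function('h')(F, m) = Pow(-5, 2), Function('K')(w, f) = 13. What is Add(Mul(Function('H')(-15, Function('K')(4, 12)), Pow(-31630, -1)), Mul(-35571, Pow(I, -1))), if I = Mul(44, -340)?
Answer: Rational(112137073, 47318480) ≈ 2.3698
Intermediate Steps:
Function('h')(F, m) = 25
I = -14960
Function('H')(V, O) = Add(25, Pow(V, 2)) (Function('H')(V, O) = Add(Mul(V, V), 25) = Add(Pow(V, 2), 25) = Add(25, Pow(V, 2)))
Add(Mul(Function('H')(-15, Function('K')(4, 12)), Pow(-31630, -1)), Mul(-35571, Pow(I, -1))) = Add(Mul(Add(25, Pow(-15, 2)), Pow(-31630, -1)), Mul(-35571, Pow(-14960, -1))) = Add(Mul(Add(25, 225), Rational(-1, 31630)), Mul(-35571, Rational(-1, 14960))) = Add(Mul(250, Rational(-1, 31630)), Rational(35571, 14960)) = Add(Rational(-25, 3163), Rational(35571, 14960)) = Rational(112137073, 47318480)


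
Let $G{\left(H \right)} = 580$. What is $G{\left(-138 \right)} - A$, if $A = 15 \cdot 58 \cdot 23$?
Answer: $-19430$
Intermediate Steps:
$A = 20010$ ($A = 870 \cdot 23 = 20010$)
$G{\left(-138 \right)} - A = 580 - 20010 = -19430$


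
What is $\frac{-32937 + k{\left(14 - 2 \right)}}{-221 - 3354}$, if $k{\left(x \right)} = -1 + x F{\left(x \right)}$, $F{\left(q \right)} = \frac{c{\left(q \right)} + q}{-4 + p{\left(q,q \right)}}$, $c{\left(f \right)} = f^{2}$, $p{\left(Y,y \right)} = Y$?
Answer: $\frac{32704}{3575} \approx 9.148$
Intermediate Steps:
$F{\left(q \right)} = \frac{q + q^{2}}{-4 + q}$ ($F{\left(q \right)} = \frac{q^{2} + q}{-4 + q} = \frac{q + q^{2}}{-4 + q}$)
$k{\left(x \right)} = -1 + \frac{x^{2} \left(1 + x\right)}{-4 + x}$ ($k{\left(x \right)} = -1 + x \frac{x \left(1 + x\right)}{-4 + x} = -1 + \frac{x^{2} \left(1 + x\right)}{-4 + x}$)
$\frac{-32937 + k{\left(14 - 2 \right)}}{-221 - 3354} = \frac{-32937 + \frac{4 - \left(14 - 2\right) + \left(14 - 2\right)^{2} \left(1 + \left(14 - 2\right)\right)}{-4 + \left(14 - 2\right)}}{-221 - 3354} = \frac{-32937 + \frac{4 - \left(14 - 2\right) + \left(14 - 2\right)^{2} \left(1 + \left(14 - 2\right)\right)}{-4 + \left(14 - 2\right)}}{-3575} = \left(-32937 + \frac{4 - 12 + 12^{2} \left(1 + 12\right)}{-4 + 12}\right) \left(- \frac{1}{3575}\right) = \left(-32937 + \frac{4 - 12 + 144 \cdot 13}{8}\right) \left(- \frac{1}{3575}\right) = \left(-32937 + \frac{4 - 12 + 1872}{8}\right) \left(- \frac{1}{3575}\right) = \left(-32937 + \frac{1}{8} \cdot 1864\right) \left(- \frac{1}{3575}\right) = \left(-32937 + 233\right) \left(- \frac{1}{3575}\right) = \left(-32704\right) \left(- \frac{1}{3575}\right) = \frac{32704}{3575}$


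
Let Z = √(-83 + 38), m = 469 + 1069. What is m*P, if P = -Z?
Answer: -4614*I*√5 ≈ -10317.0*I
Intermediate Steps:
m = 1538
Z = 3*I*√5 (Z = √(-45) = 3*I*√5 ≈ 6.7082*I)
P = -3*I*√5 ≈ -6.7082*I
m*P = 1538*(-3*I*√5) = -4614*I*√5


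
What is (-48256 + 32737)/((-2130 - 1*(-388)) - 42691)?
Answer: 5173/14811 ≈ 0.34927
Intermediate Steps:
(-48256 + 32737)/((-2130 - 1*(-388)) - 42691) = -15519/((-2130 + 388) - 42691) = -15519/(-1742 - 42691) = -15519/(-44433) = -15519*(-1/44433) = 5173/14811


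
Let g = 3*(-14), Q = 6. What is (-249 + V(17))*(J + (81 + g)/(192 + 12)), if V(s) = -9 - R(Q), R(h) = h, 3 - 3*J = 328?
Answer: 485342/17 ≈ 28550.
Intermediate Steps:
g = -42
J = -325/3 (J = 1 - ⅓*328 = 1 - 328/3 = -325/3 ≈ -108.33)
V(s) = -15 (V(s) = -9 - 1*6 = -9 - 6 = -15)
(-249 + V(17))*(J + (81 + g)/(192 + 12)) = (-249 - 15)*(-325/3 + (81 - 42)/(192 + 12)) = -264*(-325/3 + 39/204) = -264*(-325/3 + 39*(1/204)) = -264*(-325/3 + 13/68) = -264*(-22061/204) = 485342/17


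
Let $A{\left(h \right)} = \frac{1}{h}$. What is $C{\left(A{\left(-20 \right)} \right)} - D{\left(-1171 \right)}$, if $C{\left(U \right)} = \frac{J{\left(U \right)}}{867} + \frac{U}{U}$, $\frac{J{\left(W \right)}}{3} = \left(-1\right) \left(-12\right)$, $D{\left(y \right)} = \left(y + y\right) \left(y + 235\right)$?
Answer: $- \frac{633520067}{289} \approx -2.1921 \cdot 10^{6}$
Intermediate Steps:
$D{\left(y \right)} = 2 y \left(235 + y\right)$
$J{\left(W \right)} = 36$ ($J{\left(W \right)} = 3 \left(\left(-1\right) \left(-12\right)\right) = 3 \cdot 12 = 36$)
$C{\left(U \right)} = \frac{301}{289}$ ($C{\left(U \right)} = \frac{36}{867} + \frac{U}{U} = 36 \cdot \frac{1}{867} + 1 = \frac{12}{289} + 1 = \frac{301}{289}$)
$C{\left(A{\left(-20 \right)} \right)} - D{\left(-1171 \right)} = \frac{301}{289} - 2 \left(-1171\right) \left(235 - 1171\right) = \frac{301}{289} - 2 \left(-1171\right) \left(-936\right) = \frac{301}{289} - 2192112 = - \frac{633520067}{289}$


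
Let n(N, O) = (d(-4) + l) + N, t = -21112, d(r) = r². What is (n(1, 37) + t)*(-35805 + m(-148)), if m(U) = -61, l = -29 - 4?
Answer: 757776848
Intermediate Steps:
l = -33
n(N, O) = -17 + N (n(N, O) = ((-4)² - 33) + N = (16 - 33) + N = -17 + N)
(n(1, 37) + t)*(-35805 + m(-148)) = ((-17 + 1) - 21112)*(-35805 - 61) = (-16 - 21112)*(-35866) = -21128*(-35866) = 757776848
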